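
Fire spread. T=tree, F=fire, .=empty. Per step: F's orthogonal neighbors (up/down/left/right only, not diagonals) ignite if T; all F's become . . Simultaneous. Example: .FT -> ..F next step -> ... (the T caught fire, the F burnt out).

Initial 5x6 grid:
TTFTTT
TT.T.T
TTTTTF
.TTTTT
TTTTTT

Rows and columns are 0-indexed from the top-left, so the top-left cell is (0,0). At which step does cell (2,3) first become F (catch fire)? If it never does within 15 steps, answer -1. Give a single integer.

Step 1: cell (2,3)='T' (+5 fires, +2 burnt)
Step 2: cell (2,3)='F' (+8 fires, +5 burnt)
  -> target ignites at step 2
Step 3: cell (2,3)='.' (+5 fires, +8 burnt)
Step 4: cell (2,3)='.' (+4 fires, +5 burnt)
Step 5: cell (2,3)='.' (+2 fires, +4 burnt)
Step 6: cell (2,3)='.' (+1 fires, +2 burnt)
Step 7: cell (2,3)='.' (+0 fires, +1 burnt)
  fire out at step 7

2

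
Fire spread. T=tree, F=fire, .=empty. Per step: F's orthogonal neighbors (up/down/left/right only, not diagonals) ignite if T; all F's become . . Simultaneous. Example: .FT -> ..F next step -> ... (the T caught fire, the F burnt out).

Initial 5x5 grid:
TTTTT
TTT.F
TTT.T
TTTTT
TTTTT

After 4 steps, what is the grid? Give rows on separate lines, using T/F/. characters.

Step 1: 2 trees catch fire, 1 burn out
  TTTTF
  TTT..
  TTT.F
  TTTTT
  TTTTT
Step 2: 2 trees catch fire, 2 burn out
  TTTF.
  TTT..
  TTT..
  TTTTF
  TTTTT
Step 3: 3 trees catch fire, 2 burn out
  TTF..
  TTT..
  TTT..
  TTTF.
  TTTTF
Step 4: 4 trees catch fire, 3 burn out
  TF...
  TTF..
  TTT..
  TTF..
  TTTF.

TF...
TTF..
TTT..
TTF..
TTTF.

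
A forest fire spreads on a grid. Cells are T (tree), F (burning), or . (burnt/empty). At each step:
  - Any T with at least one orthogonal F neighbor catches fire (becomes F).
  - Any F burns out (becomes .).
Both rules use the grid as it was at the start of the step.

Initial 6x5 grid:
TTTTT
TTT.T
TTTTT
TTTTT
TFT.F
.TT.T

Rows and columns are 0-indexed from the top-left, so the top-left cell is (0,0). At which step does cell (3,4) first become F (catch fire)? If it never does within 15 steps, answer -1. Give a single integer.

Step 1: cell (3,4)='F' (+6 fires, +2 burnt)
  -> target ignites at step 1
Step 2: cell (3,4)='.' (+6 fires, +6 burnt)
Step 3: cell (3,4)='.' (+5 fires, +6 burnt)
Step 4: cell (3,4)='.' (+4 fires, +5 burnt)
Step 5: cell (3,4)='.' (+3 fires, +4 burnt)
Step 6: cell (3,4)='.' (+0 fires, +3 burnt)
  fire out at step 6

1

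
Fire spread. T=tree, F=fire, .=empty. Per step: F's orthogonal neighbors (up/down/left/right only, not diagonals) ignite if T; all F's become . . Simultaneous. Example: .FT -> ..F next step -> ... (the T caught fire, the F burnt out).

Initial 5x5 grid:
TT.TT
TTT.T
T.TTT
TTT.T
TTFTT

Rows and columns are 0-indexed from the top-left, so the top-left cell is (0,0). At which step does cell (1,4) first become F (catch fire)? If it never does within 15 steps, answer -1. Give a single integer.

Step 1: cell (1,4)='T' (+3 fires, +1 burnt)
Step 2: cell (1,4)='T' (+4 fires, +3 burnt)
Step 3: cell (1,4)='T' (+4 fires, +4 burnt)
Step 4: cell (1,4)='T' (+3 fires, +4 burnt)
Step 5: cell (1,4)='F' (+3 fires, +3 burnt)
  -> target ignites at step 5
Step 6: cell (1,4)='.' (+2 fires, +3 burnt)
Step 7: cell (1,4)='.' (+1 fires, +2 burnt)
Step 8: cell (1,4)='.' (+0 fires, +1 burnt)
  fire out at step 8

5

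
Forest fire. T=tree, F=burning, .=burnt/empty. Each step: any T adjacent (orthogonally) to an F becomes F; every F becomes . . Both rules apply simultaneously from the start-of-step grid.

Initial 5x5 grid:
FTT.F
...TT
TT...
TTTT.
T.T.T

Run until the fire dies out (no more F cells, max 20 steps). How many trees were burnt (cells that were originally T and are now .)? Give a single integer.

Answer: 4

Derivation:
Step 1: +2 fires, +2 burnt (F count now 2)
Step 2: +2 fires, +2 burnt (F count now 2)
Step 3: +0 fires, +2 burnt (F count now 0)
Fire out after step 3
Initially T: 13, now '.': 16
Total burnt (originally-T cells now '.'): 4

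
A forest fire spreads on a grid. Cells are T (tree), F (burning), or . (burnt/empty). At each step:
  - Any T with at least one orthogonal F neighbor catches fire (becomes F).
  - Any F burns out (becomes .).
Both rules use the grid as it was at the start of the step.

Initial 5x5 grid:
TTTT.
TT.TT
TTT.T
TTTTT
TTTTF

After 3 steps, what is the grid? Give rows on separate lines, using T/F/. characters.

Step 1: 2 trees catch fire, 1 burn out
  TTTT.
  TT.TT
  TTT.T
  TTTTF
  TTTF.
Step 2: 3 trees catch fire, 2 burn out
  TTTT.
  TT.TT
  TTT.F
  TTTF.
  TTF..
Step 3: 3 trees catch fire, 3 burn out
  TTTT.
  TT.TF
  TTT..
  TTF..
  TF...

TTTT.
TT.TF
TTT..
TTF..
TF...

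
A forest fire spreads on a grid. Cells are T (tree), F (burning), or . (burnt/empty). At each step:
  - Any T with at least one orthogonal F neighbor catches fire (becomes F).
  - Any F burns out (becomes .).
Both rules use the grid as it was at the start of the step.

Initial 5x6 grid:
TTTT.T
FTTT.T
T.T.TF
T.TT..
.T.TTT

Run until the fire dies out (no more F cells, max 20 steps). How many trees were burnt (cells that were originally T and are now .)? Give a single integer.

Step 1: +5 fires, +2 burnt (F count now 5)
Step 2: +4 fires, +5 burnt (F count now 4)
Step 3: +3 fires, +4 burnt (F count now 3)
Step 4: +2 fires, +3 burnt (F count now 2)
Step 5: +1 fires, +2 burnt (F count now 1)
Step 6: +1 fires, +1 burnt (F count now 1)
Step 7: +1 fires, +1 burnt (F count now 1)
Step 8: +1 fires, +1 burnt (F count now 1)
Step 9: +0 fires, +1 burnt (F count now 0)
Fire out after step 9
Initially T: 19, now '.': 29
Total burnt (originally-T cells now '.'): 18

Answer: 18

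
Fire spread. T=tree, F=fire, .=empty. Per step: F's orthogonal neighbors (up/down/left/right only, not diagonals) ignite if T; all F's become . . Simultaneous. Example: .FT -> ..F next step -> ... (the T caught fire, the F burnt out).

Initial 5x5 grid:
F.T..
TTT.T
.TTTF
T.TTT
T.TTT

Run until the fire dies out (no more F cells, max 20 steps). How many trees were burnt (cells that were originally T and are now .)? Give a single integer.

Answer: 14

Derivation:
Step 1: +4 fires, +2 burnt (F count now 4)
Step 2: +4 fires, +4 burnt (F count now 4)
Step 3: +4 fires, +4 burnt (F count now 4)
Step 4: +2 fires, +4 burnt (F count now 2)
Step 5: +0 fires, +2 burnt (F count now 0)
Fire out after step 5
Initially T: 16, now '.': 23
Total burnt (originally-T cells now '.'): 14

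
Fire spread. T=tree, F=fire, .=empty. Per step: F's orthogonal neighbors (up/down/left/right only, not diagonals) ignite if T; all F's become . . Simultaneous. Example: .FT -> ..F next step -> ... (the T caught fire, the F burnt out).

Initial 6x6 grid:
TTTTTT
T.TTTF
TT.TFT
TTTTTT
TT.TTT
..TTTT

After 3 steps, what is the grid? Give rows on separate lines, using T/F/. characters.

Step 1: 5 trees catch fire, 2 burn out
  TTTTTF
  T.TTF.
  TT.F.F
  TTTTFT
  TT.TTT
  ..TTTT
Step 2: 5 trees catch fire, 5 burn out
  TTTTF.
  T.TF..
  TT....
  TTTF.F
  TT.TFT
  ..TTTT
Step 3: 6 trees catch fire, 5 burn out
  TTTF..
  T.F...
  TT....
  TTF...
  TT.F.F
  ..TTFT

TTTF..
T.F...
TT....
TTF...
TT.F.F
..TTFT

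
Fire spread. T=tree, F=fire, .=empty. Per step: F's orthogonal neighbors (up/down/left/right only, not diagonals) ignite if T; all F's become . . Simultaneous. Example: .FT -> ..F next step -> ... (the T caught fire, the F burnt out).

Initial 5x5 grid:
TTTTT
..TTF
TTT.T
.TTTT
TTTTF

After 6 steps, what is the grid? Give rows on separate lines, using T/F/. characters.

Step 1: 5 trees catch fire, 2 burn out
  TTTTF
  ..TF.
  TTT.F
  .TTTF
  TTTF.
Step 2: 4 trees catch fire, 5 burn out
  TTTF.
  ..F..
  TTT..
  .TTF.
  TTF..
Step 3: 4 trees catch fire, 4 burn out
  TTF..
  .....
  TTF..
  .TF..
  TF...
Step 4: 4 trees catch fire, 4 burn out
  TF...
  .....
  TF...
  .F...
  F....
Step 5: 2 trees catch fire, 4 burn out
  F....
  .....
  F....
  .....
  .....
Step 6: 0 trees catch fire, 2 burn out
  .....
  .....
  .....
  .....
  .....

.....
.....
.....
.....
.....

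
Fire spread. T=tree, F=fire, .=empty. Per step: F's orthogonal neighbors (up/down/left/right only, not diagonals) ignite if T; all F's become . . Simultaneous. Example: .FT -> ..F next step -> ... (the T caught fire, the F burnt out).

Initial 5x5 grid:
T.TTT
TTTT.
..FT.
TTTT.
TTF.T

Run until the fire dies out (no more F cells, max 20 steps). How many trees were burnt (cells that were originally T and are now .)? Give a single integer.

Step 1: +4 fires, +2 burnt (F count now 4)
Step 2: +6 fires, +4 burnt (F count now 6)
Step 3: +3 fires, +6 burnt (F count now 3)
Step 4: +2 fires, +3 burnt (F count now 2)
Step 5: +0 fires, +2 burnt (F count now 0)
Fire out after step 5
Initially T: 16, now '.': 24
Total burnt (originally-T cells now '.'): 15

Answer: 15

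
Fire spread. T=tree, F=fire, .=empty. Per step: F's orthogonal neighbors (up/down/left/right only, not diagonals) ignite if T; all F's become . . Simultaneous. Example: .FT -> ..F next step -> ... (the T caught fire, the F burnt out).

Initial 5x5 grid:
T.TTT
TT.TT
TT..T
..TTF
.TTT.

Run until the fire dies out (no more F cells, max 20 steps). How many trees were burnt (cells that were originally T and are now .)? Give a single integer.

Step 1: +2 fires, +1 burnt (F count now 2)
Step 2: +3 fires, +2 burnt (F count now 3)
Step 3: +3 fires, +3 burnt (F count now 3)
Step 4: +2 fires, +3 burnt (F count now 2)
Step 5: +1 fires, +2 burnt (F count now 1)
Step 6: +0 fires, +1 burnt (F count now 0)
Fire out after step 6
Initially T: 16, now '.': 20
Total burnt (originally-T cells now '.'): 11

Answer: 11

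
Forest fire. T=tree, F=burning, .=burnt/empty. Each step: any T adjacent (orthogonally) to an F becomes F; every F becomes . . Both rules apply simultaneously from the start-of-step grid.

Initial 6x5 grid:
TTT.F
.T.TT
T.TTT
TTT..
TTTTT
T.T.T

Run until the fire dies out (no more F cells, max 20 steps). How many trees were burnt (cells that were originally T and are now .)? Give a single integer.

Answer: 17

Derivation:
Step 1: +1 fires, +1 burnt (F count now 1)
Step 2: +2 fires, +1 burnt (F count now 2)
Step 3: +1 fires, +2 burnt (F count now 1)
Step 4: +1 fires, +1 burnt (F count now 1)
Step 5: +1 fires, +1 burnt (F count now 1)
Step 6: +2 fires, +1 burnt (F count now 2)
Step 7: +4 fires, +2 burnt (F count now 4)
Step 8: +3 fires, +4 burnt (F count now 3)
Step 9: +2 fires, +3 burnt (F count now 2)
Step 10: +0 fires, +2 burnt (F count now 0)
Fire out after step 10
Initially T: 21, now '.': 26
Total burnt (originally-T cells now '.'): 17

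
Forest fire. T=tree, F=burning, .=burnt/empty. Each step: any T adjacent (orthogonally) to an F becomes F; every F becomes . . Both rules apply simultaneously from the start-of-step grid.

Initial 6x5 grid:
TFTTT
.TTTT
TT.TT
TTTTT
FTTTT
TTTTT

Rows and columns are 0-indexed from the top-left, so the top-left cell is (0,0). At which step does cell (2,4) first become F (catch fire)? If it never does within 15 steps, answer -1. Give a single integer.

Step 1: cell (2,4)='T' (+6 fires, +2 burnt)
Step 2: cell (2,4)='T' (+7 fires, +6 burnt)
Step 3: cell (2,4)='T' (+5 fires, +7 burnt)
Step 4: cell (2,4)='T' (+5 fires, +5 burnt)
Step 5: cell (2,4)='F' (+3 fires, +5 burnt)
  -> target ignites at step 5
Step 6: cell (2,4)='.' (+0 fires, +3 burnt)
  fire out at step 6

5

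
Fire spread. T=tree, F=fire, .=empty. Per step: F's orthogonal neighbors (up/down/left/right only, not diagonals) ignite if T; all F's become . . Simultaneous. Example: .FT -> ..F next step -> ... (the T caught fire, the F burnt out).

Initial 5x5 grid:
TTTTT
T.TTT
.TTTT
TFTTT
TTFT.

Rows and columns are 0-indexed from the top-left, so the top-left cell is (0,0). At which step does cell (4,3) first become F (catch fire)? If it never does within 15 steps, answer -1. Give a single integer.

Step 1: cell (4,3)='F' (+5 fires, +2 burnt)
  -> target ignites at step 1
Step 2: cell (4,3)='.' (+3 fires, +5 burnt)
Step 3: cell (4,3)='.' (+3 fires, +3 burnt)
Step 4: cell (4,3)='.' (+3 fires, +3 burnt)
Step 5: cell (4,3)='.' (+3 fires, +3 burnt)
Step 6: cell (4,3)='.' (+2 fires, +3 burnt)
Step 7: cell (4,3)='.' (+1 fires, +2 burnt)
Step 8: cell (4,3)='.' (+0 fires, +1 burnt)
  fire out at step 8

1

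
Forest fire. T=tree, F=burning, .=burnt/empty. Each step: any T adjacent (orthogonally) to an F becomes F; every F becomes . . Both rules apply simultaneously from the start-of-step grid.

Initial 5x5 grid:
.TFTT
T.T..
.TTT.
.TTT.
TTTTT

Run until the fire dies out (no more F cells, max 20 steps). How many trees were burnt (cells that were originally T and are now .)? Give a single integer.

Step 1: +3 fires, +1 burnt (F count now 3)
Step 2: +2 fires, +3 burnt (F count now 2)
Step 3: +3 fires, +2 burnt (F count now 3)
Step 4: +3 fires, +3 burnt (F count now 3)
Step 5: +2 fires, +3 burnt (F count now 2)
Step 6: +2 fires, +2 burnt (F count now 2)
Step 7: +0 fires, +2 burnt (F count now 0)
Fire out after step 7
Initially T: 16, now '.': 24
Total burnt (originally-T cells now '.'): 15

Answer: 15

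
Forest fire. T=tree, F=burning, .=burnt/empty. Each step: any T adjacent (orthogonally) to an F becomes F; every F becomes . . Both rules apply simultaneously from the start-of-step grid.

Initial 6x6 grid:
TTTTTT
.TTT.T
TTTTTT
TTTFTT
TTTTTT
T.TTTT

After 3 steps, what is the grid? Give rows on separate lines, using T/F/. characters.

Step 1: 4 trees catch fire, 1 burn out
  TTTTTT
  .TTT.T
  TTTFTT
  TTF.FT
  TTTFTT
  T.TTTT
Step 2: 8 trees catch fire, 4 burn out
  TTTTTT
  .TTF.T
  TTF.FT
  TF...F
  TTF.FT
  T.TFTT
Step 3: 9 trees catch fire, 8 burn out
  TTTFTT
  .TF..T
  TF...F
  F.....
  TF...F
  T.F.FT

TTTFTT
.TF..T
TF...F
F.....
TF...F
T.F.FT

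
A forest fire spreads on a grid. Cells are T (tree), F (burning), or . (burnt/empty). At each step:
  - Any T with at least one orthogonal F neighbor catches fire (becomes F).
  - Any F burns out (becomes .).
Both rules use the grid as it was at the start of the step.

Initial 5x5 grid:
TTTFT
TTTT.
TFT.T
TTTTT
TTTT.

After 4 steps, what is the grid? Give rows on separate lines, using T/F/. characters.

Step 1: 7 trees catch fire, 2 burn out
  TTF.F
  TFTF.
  F.F.T
  TFTTT
  TTTT.
Step 2: 6 trees catch fire, 7 burn out
  TF...
  F.F..
  ....T
  F.FTT
  TFTT.
Step 3: 4 trees catch fire, 6 burn out
  F....
  .....
  ....T
  ...FT
  F.FT.
Step 4: 2 trees catch fire, 4 burn out
  .....
  .....
  ....T
  ....F
  ...F.

.....
.....
....T
....F
...F.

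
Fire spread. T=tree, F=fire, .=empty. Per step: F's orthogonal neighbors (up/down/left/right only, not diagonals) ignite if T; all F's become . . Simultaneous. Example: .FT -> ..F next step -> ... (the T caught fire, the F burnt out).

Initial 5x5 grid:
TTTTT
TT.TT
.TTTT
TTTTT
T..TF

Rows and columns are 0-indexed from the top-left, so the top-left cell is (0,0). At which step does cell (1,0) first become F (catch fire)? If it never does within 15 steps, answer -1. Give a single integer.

Step 1: cell (1,0)='T' (+2 fires, +1 burnt)
Step 2: cell (1,0)='T' (+2 fires, +2 burnt)
Step 3: cell (1,0)='T' (+3 fires, +2 burnt)
Step 4: cell (1,0)='T' (+4 fires, +3 burnt)
Step 5: cell (1,0)='T' (+3 fires, +4 burnt)
Step 6: cell (1,0)='T' (+3 fires, +3 burnt)
Step 7: cell (1,0)='F' (+2 fires, +3 burnt)
  -> target ignites at step 7
Step 8: cell (1,0)='.' (+1 fires, +2 burnt)
Step 9: cell (1,0)='.' (+0 fires, +1 burnt)
  fire out at step 9

7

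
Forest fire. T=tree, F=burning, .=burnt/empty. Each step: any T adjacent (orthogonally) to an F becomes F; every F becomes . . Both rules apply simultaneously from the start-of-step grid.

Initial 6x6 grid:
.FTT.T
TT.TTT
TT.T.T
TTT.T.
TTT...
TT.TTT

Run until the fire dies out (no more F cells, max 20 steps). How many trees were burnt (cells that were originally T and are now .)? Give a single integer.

Answer: 20

Derivation:
Step 1: +2 fires, +1 burnt (F count now 2)
Step 2: +3 fires, +2 burnt (F count now 3)
Step 3: +3 fires, +3 burnt (F count now 3)
Step 4: +5 fires, +3 burnt (F count now 5)
Step 5: +4 fires, +5 burnt (F count now 4)
Step 6: +3 fires, +4 burnt (F count now 3)
Step 7: +0 fires, +3 burnt (F count now 0)
Fire out after step 7
Initially T: 24, now '.': 32
Total burnt (originally-T cells now '.'): 20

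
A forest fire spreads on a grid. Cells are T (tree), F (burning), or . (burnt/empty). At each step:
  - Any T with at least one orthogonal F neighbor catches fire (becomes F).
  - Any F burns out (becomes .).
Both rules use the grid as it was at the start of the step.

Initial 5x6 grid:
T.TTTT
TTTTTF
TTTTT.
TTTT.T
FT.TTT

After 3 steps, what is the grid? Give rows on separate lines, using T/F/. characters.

Step 1: 4 trees catch fire, 2 burn out
  T.TTTF
  TTTTF.
  TTTTT.
  FTTT.T
  .F.TTT
Step 2: 5 trees catch fire, 4 burn out
  T.TTF.
  TTTF..
  FTTTF.
  .FTT.T
  ...TTT
Step 3: 6 trees catch fire, 5 burn out
  T.TF..
  FTF...
  .FTF..
  ..FT.T
  ...TTT

T.TF..
FTF...
.FTF..
..FT.T
...TTT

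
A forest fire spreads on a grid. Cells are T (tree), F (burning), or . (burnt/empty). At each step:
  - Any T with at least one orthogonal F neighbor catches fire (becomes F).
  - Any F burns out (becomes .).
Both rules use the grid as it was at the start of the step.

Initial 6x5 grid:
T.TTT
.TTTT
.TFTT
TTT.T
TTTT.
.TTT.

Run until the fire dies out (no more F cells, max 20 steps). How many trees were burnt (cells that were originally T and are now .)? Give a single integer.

Step 1: +4 fires, +1 burnt (F count now 4)
Step 2: +6 fires, +4 burnt (F count now 6)
Step 3: +7 fires, +6 burnt (F count now 7)
Step 4: +4 fires, +7 burnt (F count now 4)
Step 5: +0 fires, +4 burnt (F count now 0)
Fire out after step 5
Initially T: 22, now '.': 29
Total burnt (originally-T cells now '.'): 21

Answer: 21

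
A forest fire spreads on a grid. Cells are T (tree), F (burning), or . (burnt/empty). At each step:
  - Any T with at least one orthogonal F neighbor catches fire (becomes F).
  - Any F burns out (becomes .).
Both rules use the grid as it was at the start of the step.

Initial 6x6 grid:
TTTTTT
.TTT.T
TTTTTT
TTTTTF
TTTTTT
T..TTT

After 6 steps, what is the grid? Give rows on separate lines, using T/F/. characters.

Step 1: 3 trees catch fire, 1 burn out
  TTTTTT
  .TTT.T
  TTTTTF
  TTTTF.
  TTTTTF
  T..TTT
Step 2: 5 trees catch fire, 3 burn out
  TTTTTT
  .TTT.F
  TTTTF.
  TTTF..
  TTTTF.
  T..TTF
Step 3: 5 trees catch fire, 5 burn out
  TTTTTF
  .TTT..
  TTTF..
  TTF...
  TTTF..
  T..TF.
Step 4: 6 trees catch fire, 5 burn out
  TTTTF.
  .TTF..
  TTF...
  TF....
  TTF...
  T..F..
Step 5: 5 trees catch fire, 6 burn out
  TTTF..
  .TF...
  TF....
  F.....
  TF....
  T.....
Step 6: 4 trees catch fire, 5 burn out
  TTF...
  .F....
  F.....
  ......
  F.....
  T.....

TTF...
.F....
F.....
......
F.....
T.....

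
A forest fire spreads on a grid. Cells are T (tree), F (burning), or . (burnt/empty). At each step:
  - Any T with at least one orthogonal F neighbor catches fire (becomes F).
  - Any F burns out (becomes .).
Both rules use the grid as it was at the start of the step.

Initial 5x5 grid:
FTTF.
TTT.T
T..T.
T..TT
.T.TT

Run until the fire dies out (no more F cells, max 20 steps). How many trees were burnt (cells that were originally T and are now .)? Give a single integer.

Step 1: +3 fires, +2 burnt (F count now 3)
Step 2: +3 fires, +3 burnt (F count now 3)
Step 3: +1 fires, +3 burnt (F count now 1)
Step 4: +0 fires, +1 burnt (F count now 0)
Fire out after step 4
Initially T: 14, now '.': 18
Total burnt (originally-T cells now '.'): 7

Answer: 7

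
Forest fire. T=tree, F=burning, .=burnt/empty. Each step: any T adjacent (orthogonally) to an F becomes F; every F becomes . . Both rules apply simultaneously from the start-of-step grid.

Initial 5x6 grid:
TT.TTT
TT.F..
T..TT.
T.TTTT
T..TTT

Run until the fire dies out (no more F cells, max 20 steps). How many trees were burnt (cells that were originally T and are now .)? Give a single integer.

Answer: 12

Derivation:
Step 1: +2 fires, +1 burnt (F count now 2)
Step 2: +3 fires, +2 burnt (F count now 3)
Step 3: +4 fires, +3 burnt (F count now 4)
Step 4: +2 fires, +4 burnt (F count now 2)
Step 5: +1 fires, +2 burnt (F count now 1)
Step 6: +0 fires, +1 burnt (F count now 0)
Fire out after step 6
Initially T: 19, now '.': 23
Total burnt (originally-T cells now '.'): 12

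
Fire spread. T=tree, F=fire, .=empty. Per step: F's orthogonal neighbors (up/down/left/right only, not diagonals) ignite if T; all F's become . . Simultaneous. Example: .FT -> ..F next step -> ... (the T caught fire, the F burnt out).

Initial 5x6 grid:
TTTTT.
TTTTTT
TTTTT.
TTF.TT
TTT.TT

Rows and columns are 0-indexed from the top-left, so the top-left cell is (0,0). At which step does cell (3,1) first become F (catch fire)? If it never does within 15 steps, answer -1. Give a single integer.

Step 1: cell (3,1)='F' (+3 fires, +1 burnt)
  -> target ignites at step 1
Step 2: cell (3,1)='.' (+5 fires, +3 burnt)
Step 3: cell (3,1)='.' (+6 fires, +5 burnt)
Step 4: cell (3,1)='.' (+5 fires, +6 burnt)
Step 5: cell (3,1)='.' (+5 fires, +5 burnt)
Step 6: cell (3,1)='.' (+1 fires, +5 burnt)
Step 7: cell (3,1)='.' (+0 fires, +1 burnt)
  fire out at step 7

1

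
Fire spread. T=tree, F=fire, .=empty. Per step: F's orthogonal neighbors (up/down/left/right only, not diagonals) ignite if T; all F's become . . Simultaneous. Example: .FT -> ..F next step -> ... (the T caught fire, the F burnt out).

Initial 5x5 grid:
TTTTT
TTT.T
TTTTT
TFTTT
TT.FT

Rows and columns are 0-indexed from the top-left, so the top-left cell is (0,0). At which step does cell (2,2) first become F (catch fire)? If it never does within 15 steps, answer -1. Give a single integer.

Step 1: cell (2,2)='T' (+6 fires, +2 burnt)
Step 2: cell (2,2)='F' (+6 fires, +6 burnt)
  -> target ignites at step 2
Step 3: cell (2,2)='.' (+4 fires, +6 burnt)
Step 4: cell (2,2)='.' (+3 fires, +4 burnt)
Step 5: cell (2,2)='.' (+2 fires, +3 burnt)
Step 6: cell (2,2)='.' (+0 fires, +2 burnt)
  fire out at step 6

2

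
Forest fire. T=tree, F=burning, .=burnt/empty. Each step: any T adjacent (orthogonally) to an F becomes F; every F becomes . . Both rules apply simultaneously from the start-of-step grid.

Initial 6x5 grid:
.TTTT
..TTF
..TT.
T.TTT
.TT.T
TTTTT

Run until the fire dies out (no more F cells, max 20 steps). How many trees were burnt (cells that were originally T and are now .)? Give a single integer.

Step 1: +2 fires, +1 burnt (F count now 2)
Step 2: +3 fires, +2 burnt (F count now 3)
Step 3: +3 fires, +3 burnt (F count now 3)
Step 4: +3 fires, +3 burnt (F count now 3)
Step 5: +2 fires, +3 burnt (F count now 2)
Step 6: +3 fires, +2 burnt (F count now 3)
Step 7: +2 fires, +3 burnt (F count now 2)
Step 8: +1 fires, +2 burnt (F count now 1)
Step 9: +0 fires, +1 burnt (F count now 0)
Fire out after step 9
Initially T: 20, now '.': 29
Total burnt (originally-T cells now '.'): 19

Answer: 19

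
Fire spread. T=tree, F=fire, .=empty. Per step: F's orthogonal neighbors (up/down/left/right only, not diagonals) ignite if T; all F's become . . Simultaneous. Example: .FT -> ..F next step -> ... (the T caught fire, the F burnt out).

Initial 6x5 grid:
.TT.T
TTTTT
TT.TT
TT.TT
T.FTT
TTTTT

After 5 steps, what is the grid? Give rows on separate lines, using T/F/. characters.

Step 1: 2 trees catch fire, 1 burn out
  .TT.T
  TTTTT
  TT.TT
  TT.TT
  T..FT
  TTFTT
Step 2: 4 trees catch fire, 2 burn out
  .TT.T
  TTTTT
  TT.TT
  TT.FT
  T...F
  TF.FT
Step 3: 4 trees catch fire, 4 burn out
  .TT.T
  TTTTT
  TT.FT
  TT..F
  T....
  F...F
Step 4: 3 trees catch fire, 4 burn out
  .TT.T
  TTTFT
  TT..F
  TT...
  F....
  .....
Step 5: 3 trees catch fire, 3 burn out
  .TT.T
  TTF.F
  TT...
  FT...
  .....
  .....

.TT.T
TTF.F
TT...
FT...
.....
.....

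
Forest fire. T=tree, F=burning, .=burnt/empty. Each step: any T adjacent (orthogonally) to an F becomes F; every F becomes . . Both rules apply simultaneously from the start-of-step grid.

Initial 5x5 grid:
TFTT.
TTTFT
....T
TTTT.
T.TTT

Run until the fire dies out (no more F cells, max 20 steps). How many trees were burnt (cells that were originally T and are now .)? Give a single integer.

Step 1: +6 fires, +2 burnt (F count now 6)
Step 2: +2 fires, +6 burnt (F count now 2)
Step 3: +0 fires, +2 burnt (F count now 0)
Fire out after step 3
Initially T: 16, now '.': 17
Total burnt (originally-T cells now '.'): 8

Answer: 8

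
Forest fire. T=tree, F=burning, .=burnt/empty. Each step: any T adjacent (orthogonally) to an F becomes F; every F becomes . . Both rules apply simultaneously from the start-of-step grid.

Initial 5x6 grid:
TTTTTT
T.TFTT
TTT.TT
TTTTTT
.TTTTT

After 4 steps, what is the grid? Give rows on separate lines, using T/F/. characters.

Step 1: 3 trees catch fire, 1 burn out
  TTTFTT
  T.F.FT
  TTT.TT
  TTTTTT
  .TTTTT
Step 2: 5 trees catch fire, 3 burn out
  TTF.FT
  T....F
  TTF.FT
  TTTTTT
  .TTTTT
Step 3: 6 trees catch fire, 5 burn out
  TF...F
  T.....
  TF...F
  TTFTFT
  .TTTTT
Step 4: 7 trees catch fire, 6 burn out
  F.....
  T.....
  F.....
  TF.F.F
  .TFTFT

F.....
T.....
F.....
TF.F.F
.TFTFT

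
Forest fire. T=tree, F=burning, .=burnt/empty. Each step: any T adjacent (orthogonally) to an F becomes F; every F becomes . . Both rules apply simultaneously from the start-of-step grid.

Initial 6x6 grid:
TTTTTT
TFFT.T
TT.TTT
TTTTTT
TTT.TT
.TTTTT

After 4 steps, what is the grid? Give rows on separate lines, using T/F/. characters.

Step 1: 5 trees catch fire, 2 burn out
  TFFTTT
  F..F.T
  TF.TTT
  TTTTTT
  TTT.TT
  .TTTTT
Step 2: 5 trees catch fire, 5 burn out
  F..FTT
  .....T
  F..FTT
  TFTTTT
  TTT.TT
  .TTTTT
Step 3: 6 trees catch fire, 5 burn out
  ....FT
  .....T
  ....FT
  F.FFTT
  TFT.TT
  .TTTTT
Step 4: 6 trees catch fire, 6 burn out
  .....F
  .....T
  .....F
  ....FT
  F.F.TT
  .FTTTT

.....F
.....T
.....F
....FT
F.F.TT
.FTTTT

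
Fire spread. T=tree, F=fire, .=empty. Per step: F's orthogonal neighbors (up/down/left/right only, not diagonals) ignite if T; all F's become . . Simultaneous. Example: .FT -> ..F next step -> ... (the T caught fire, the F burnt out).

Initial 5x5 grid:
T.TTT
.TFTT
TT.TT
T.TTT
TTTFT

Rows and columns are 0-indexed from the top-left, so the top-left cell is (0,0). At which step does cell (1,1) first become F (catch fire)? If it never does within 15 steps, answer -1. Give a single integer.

Step 1: cell (1,1)='F' (+6 fires, +2 burnt)
  -> target ignites at step 1
Step 2: cell (1,1)='.' (+7 fires, +6 burnt)
Step 3: cell (1,1)='.' (+4 fires, +7 burnt)
Step 4: cell (1,1)='.' (+1 fires, +4 burnt)
Step 5: cell (1,1)='.' (+0 fires, +1 burnt)
  fire out at step 5

1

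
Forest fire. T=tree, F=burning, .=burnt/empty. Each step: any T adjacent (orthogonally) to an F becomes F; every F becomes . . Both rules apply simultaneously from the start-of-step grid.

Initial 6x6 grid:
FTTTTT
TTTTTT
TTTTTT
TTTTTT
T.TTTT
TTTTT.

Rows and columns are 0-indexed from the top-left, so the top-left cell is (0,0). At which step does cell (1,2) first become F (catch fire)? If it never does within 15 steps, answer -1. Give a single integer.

Step 1: cell (1,2)='T' (+2 fires, +1 burnt)
Step 2: cell (1,2)='T' (+3 fires, +2 burnt)
Step 3: cell (1,2)='F' (+4 fires, +3 burnt)
  -> target ignites at step 3
Step 4: cell (1,2)='.' (+5 fires, +4 burnt)
Step 5: cell (1,2)='.' (+5 fires, +5 burnt)
Step 6: cell (1,2)='.' (+5 fires, +5 burnt)
Step 7: cell (1,2)='.' (+4 fires, +5 burnt)
Step 8: cell (1,2)='.' (+3 fires, +4 burnt)
Step 9: cell (1,2)='.' (+2 fires, +3 burnt)
Step 10: cell (1,2)='.' (+0 fires, +2 burnt)
  fire out at step 10

3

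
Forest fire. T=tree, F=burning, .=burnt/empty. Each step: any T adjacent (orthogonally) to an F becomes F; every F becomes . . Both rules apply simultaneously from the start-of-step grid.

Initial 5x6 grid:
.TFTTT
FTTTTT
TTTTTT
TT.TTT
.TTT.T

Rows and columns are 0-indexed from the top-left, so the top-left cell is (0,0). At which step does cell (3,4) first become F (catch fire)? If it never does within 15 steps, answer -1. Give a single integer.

Step 1: cell (3,4)='T' (+5 fires, +2 burnt)
Step 2: cell (3,4)='T' (+5 fires, +5 burnt)
Step 3: cell (3,4)='T' (+4 fires, +5 burnt)
Step 4: cell (3,4)='T' (+4 fires, +4 burnt)
Step 5: cell (3,4)='F' (+4 fires, +4 burnt)
  -> target ignites at step 5
Step 6: cell (3,4)='.' (+1 fires, +4 burnt)
Step 7: cell (3,4)='.' (+1 fires, +1 burnt)
Step 8: cell (3,4)='.' (+0 fires, +1 burnt)
  fire out at step 8

5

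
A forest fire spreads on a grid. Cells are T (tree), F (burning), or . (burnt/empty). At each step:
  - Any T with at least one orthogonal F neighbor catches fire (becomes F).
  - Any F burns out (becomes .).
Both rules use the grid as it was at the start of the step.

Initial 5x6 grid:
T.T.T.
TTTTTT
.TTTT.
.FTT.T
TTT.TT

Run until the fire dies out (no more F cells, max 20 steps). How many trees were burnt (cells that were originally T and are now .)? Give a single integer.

Answer: 18

Derivation:
Step 1: +3 fires, +1 burnt (F count now 3)
Step 2: +5 fires, +3 burnt (F count now 5)
Step 3: +3 fires, +5 burnt (F count now 3)
Step 4: +4 fires, +3 burnt (F count now 4)
Step 5: +1 fires, +4 burnt (F count now 1)
Step 6: +2 fires, +1 burnt (F count now 2)
Step 7: +0 fires, +2 burnt (F count now 0)
Fire out after step 7
Initially T: 21, now '.': 27
Total burnt (originally-T cells now '.'): 18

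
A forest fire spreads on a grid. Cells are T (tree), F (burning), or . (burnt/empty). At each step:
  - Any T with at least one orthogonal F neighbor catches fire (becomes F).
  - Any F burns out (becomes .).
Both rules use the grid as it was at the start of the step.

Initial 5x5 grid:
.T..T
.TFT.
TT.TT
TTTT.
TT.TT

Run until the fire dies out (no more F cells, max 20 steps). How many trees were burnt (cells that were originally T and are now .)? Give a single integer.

Answer: 15

Derivation:
Step 1: +2 fires, +1 burnt (F count now 2)
Step 2: +3 fires, +2 burnt (F count now 3)
Step 3: +4 fires, +3 burnt (F count now 4)
Step 4: +4 fires, +4 burnt (F count now 4)
Step 5: +2 fires, +4 burnt (F count now 2)
Step 6: +0 fires, +2 burnt (F count now 0)
Fire out after step 6
Initially T: 16, now '.': 24
Total burnt (originally-T cells now '.'): 15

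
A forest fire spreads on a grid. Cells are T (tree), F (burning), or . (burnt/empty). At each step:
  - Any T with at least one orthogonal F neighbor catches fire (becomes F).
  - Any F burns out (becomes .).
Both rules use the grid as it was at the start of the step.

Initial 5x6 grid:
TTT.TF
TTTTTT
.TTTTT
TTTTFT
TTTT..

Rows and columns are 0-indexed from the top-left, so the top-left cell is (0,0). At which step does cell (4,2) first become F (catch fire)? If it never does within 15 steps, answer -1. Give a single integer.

Step 1: cell (4,2)='T' (+5 fires, +2 burnt)
Step 2: cell (4,2)='T' (+5 fires, +5 burnt)
Step 3: cell (4,2)='F' (+4 fires, +5 burnt)
  -> target ignites at step 3
Step 4: cell (4,2)='.' (+4 fires, +4 burnt)
Step 5: cell (4,2)='.' (+3 fires, +4 burnt)
Step 6: cell (4,2)='.' (+2 fires, +3 burnt)
Step 7: cell (4,2)='.' (+1 fires, +2 burnt)
Step 8: cell (4,2)='.' (+0 fires, +1 burnt)
  fire out at step 8

3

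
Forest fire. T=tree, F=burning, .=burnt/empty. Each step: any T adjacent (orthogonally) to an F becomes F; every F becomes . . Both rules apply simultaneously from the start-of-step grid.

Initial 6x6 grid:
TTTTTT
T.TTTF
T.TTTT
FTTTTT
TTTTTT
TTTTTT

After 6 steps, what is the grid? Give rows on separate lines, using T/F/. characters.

Step 1: 6 trees catch fire, 2 burn out
  TTTTTF
  T.TTF.
  F.TTTF
  .FTTTT
  FTTTTT
  TTTTTT
Step 2: 8 trees catch fire, 6 burn out
  TTTTF.
  F.TF..
  ..TTF.
  ..FTTF
  .FTTTT
  FTTTTT
Step 3: 10 trees catch fire, 8 burn out
  FTTF..
  ..F...
  ..FF..
  ...FF.
  ..FTTF
  .FTTTT
Step 4: 6 trees catch fire, 10 burn out
  .FF...
  ......
  ......
  ......
  ...FF.
  ..FTTF
Step 5: 2 trees catch fire, 6 burn out
  ......
  ......
  ......
  ......
  ......
  ...FF.
Step 6: 0 trees catch fire, 2 burn out
  ......
  ......
  ......
  ......
  ......
  ......

......
......
......
......
......
......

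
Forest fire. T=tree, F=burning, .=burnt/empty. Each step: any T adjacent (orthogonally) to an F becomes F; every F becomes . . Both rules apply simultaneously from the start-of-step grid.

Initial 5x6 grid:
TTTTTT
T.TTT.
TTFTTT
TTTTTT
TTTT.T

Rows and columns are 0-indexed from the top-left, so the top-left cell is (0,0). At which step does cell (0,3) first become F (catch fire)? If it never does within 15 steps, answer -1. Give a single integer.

Step 1: cell (0,3)='T' (+4 fires, +1 burnt)
Step 2: cell (0,3)='T' (+7 fires, +4 burnt)
Step 3: cell (0,3)='F' (+9 fires, +7 burnt)
  -> target ignites at step 3
Step 4: cell (0,3)='.' (+4 fires, +9 burnt)
Step 5: cell (0,3)='.' (+2 fires, +4 burnt)
Step 6: cell (0,3)='.' (+0 fires, +2 burnt)
  fire out at step 6

3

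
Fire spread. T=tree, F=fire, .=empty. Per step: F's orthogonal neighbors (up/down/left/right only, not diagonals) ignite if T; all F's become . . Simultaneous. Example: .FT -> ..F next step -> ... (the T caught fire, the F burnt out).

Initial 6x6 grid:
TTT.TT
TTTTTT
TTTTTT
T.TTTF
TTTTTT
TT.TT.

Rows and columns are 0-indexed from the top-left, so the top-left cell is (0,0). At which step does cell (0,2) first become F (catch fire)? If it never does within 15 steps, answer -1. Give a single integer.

Step 1: cell (0,2)='T' (+3 fires, +1 burnt)
Step 2: cell (0,2)='T' (+4 fires, +3 burnt)
Step 3: cell (0,2)='T' (+6 fires, +4 burnt)
Step 4: cell (0,2)='T' (+5 fires, +6 burnt)
Step 5: cell (0,2)='T' (+3 fires, +5 burnt)
Step 6: cell (0,2)='F' (+5 fires, +3 burnt)
  -> target ignites at step 6
Step 7: cell (0,2)='.' (+4 fires, +5 burnt)
Step 8: cell (0,2)='.' (+1 fires, +4 burnt)
Step 9: cell (0,2)='.' (+0 fires, +1 burnt)
  fire out at step 9

6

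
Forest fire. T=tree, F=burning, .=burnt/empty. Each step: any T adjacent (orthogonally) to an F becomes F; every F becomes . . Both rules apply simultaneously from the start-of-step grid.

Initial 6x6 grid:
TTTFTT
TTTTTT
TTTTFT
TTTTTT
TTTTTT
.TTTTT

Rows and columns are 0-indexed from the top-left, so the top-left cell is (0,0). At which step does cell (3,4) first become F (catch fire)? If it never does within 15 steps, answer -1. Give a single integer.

Step 1: cell (3,4)='F' (+7 fires, +2 burnt)
  -> target ignites at step 1
Step 2: cell (3,4)='.' (+8 fires, +7 burnt)
Step 3: cell (3,4)='.' (+7 fires, +8 burnt)
Step 4: cell (3,4)='.' (+6 fires, +7 burnt)
Step 5: cell (3,4)='.' (+3 fires, +6 burnt)
Step 6: cell (3,4)='.' (+2 fires, +3 burnt)
Step 7: cell (3,4)='.' (+0 fires, +2 burnt)
  fire out at step 7

1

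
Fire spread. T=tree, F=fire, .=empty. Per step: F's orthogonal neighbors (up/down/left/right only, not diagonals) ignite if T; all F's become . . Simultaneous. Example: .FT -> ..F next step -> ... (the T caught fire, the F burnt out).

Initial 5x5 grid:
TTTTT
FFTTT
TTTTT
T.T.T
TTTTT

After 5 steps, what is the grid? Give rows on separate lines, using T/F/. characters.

Step 1: 5 trees catch fire, 2 burn out
  FFTTT
  ..FTT
  FFTTT
  T.T.T
  TTTTT
Step 2: 4 trees catch fire, 5 burn out
  ..FTT
  ...FT
  ..FTT
  F.T.T
  TTTTT
Step 3: 5 trees catch fire, 4 burn out
  ...FT
  ....F
  ...FT
  ..F.T
  FTTTT
Step 4: 4 trees catch fire, 5 burn out
  ....F
  .....
  ....F
  ....T
  .FFTT
Step 5: 2 trees catch fire, 4 burn out
  .....
  .....
  .....
  ....F
  ...FT

.....
.....
.....
....F
...FT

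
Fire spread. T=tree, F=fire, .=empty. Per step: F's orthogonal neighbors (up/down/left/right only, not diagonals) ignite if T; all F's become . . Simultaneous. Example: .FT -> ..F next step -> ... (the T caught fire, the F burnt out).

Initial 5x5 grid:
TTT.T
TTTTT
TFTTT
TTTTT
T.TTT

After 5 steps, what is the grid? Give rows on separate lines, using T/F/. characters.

Step 1: 4 trees catch fire, 1 burn out
  TTT.T
  TFTTT
  F.FTT
  TFTTT
  T.TTT
Step 2: 6 trees catch fire, 4 burn out
  TFT.T
  F.FTT
  ...FT
  F.FTT
  T.TTT
Step 3: 7 trees catch fire, 6 burn out
  F.F.T
  ...FT
  ....F
  ...FT
  F.FTT
Step 4: 3 trees catch fire, 7 burn out
  ....T
  ....F
  .....
  ....F
  ...FT
Step 5: 2 trees catch fire, 3 burn out
  ....F
  .....
  .....
  .....
  ....F

....F
.....
.....
.....
....F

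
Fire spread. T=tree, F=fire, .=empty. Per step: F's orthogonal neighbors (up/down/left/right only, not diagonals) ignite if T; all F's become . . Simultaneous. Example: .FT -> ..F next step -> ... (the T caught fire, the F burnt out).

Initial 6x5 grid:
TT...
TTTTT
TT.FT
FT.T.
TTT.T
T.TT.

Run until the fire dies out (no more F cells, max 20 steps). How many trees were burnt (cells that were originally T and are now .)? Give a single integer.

Step 1: +6 fires, +2 burnt (F count now 6)
Step 2: +6 fires, +6 burnt (F count now 6)
Step 3: +3 fires, +6 burnt (F count now 3)
Step 4: +2 fires, +3 burnt (F count now 2)
Step 5: +1 fires, +2 burnt (F count now 1)
Step 6: +0 fires, +1 burnt (F count now 0)
Fire out after step 6
Initially T: 19, now '.': 29
Total burnt (originally-T cells now '.'): 18

Answer: 18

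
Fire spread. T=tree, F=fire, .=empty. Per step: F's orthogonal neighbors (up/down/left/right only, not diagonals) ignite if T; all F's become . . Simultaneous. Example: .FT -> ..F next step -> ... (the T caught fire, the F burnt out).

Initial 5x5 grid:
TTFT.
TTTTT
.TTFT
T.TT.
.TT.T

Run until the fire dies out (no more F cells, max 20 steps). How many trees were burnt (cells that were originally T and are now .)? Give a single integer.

Answer: 15

Derivation:
Step 1: +7 fires, +2 burnt (F count now 7)
Step 2: +5 fires, +7 burnt (F count now 5)
Step 3: +2 fires, +5 burnt (F count now 2)
Step 4: +1 fires, +2 burnt (F count now 1)
Step 5: +0 fires, +1 burnt (F count now 0)
Fire out after step 5
Initially T: 17, now '.': 23
Total burnt (originally-T cells now '.'): 15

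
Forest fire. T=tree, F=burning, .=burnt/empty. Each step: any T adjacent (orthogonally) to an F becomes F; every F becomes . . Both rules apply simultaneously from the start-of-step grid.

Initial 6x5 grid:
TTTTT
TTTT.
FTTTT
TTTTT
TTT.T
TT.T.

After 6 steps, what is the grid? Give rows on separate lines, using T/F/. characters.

Step 1: 3 trees catch fire, 1 burn out
  TTTTT
  FTTT.
  .FTTT
  FTTTT
  TTT.T
  TT.T.
Step 2: 5 trees catch fire, 3 burn out
  FTTTT
  .FTT.
  ..FTT
  .FTTT
  FTT.T
  TT.T.
Step 3: 6 trees catch fire, 5 burn out
  .FTTT
  ..FT.
  ...FT
  ..FTT
  .FT.T
  FT.T.
Step 4: 6 trees catch fire, 6 burn out
  ..FTT
  ...F.
  ....F
  ...FT
  ..F.T
  .F.T.
Step 5: 2 trees catch fire, 6 burn out
  ...FT
  .....
  .....
  ....F
  ....T
  ...T.
Step 6: 2 trees catch fire, 2 burn out
  ....F
  .....
  .....
  .....
  ....F
  ...T.

....F
.....
.....
.....
....F
...T.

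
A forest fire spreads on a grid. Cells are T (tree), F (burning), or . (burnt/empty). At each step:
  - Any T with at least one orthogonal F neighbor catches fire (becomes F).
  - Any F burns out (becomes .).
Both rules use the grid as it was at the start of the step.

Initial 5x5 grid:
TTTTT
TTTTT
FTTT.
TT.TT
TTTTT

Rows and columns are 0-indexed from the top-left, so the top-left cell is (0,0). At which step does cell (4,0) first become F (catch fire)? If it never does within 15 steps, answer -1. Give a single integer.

Step 1: cell (4,0)='T' (+3 fires, +1 burnt)
Step 2: cell (4,0)='F' (+5 fires, +3 burnt)
  -> target ignites at step 2
Step 3: cell (4,0)='.' (+4 fires, +5 burnt)
Step 4: cell (4,0)='.' (+4 fires, +4 burnt)
Step 5: cell (4,0)='.' (+4 fires, +4 burnt)
Step 6: cell (4,0)='.' (+2 fires, +4 burnt)
Step 7: cell (4,0)='.' (+0 fires, +2 burnt)
  fire out at step 7

2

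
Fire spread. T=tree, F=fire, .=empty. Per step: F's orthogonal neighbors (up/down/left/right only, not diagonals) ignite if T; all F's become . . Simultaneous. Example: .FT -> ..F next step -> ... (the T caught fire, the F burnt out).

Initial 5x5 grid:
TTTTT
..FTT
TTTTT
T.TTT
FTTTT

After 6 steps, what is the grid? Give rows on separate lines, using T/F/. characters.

Step 1: 5 trees catch fire, 2 burn out
  TTFTT
  ...FT
  TTFTT
  F.TTT
  .FTTT
Step 2: 8 trees catch fire, 5 burn out
  TF.FT
  ....F
  FF.FT
  ..FTT
  ..FTT
Step 3: 5 trees catch fire, 8 burn out
  F...F
  .....
  ....F
  ...FT
  ...FT
Step 4: 2 trees catch fire, 5 burn out
  .....
  .....
  .....
  ....F
  ....F
Step 5: 0 trees catch fire, 2 burn out
  .....
  .....
  .....
  .....
  .....
Step 6: 0 trees catch fire, 0 burn out
  .....
  .....
  .....
  .....
  .....

.....
.....
.....
.....
.....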